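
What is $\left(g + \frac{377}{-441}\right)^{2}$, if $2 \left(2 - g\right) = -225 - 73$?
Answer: $\frac{4384293796}{194481} \approx 22544.0$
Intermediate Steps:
$g = 151$ ($g = 2 - \frac{-225 - 73}{2} = 2 - -149 = 2 + 149 = 151$)
$\left(g + \frac{377}{-441}\right)^{2} = \left(151 + \frac{377}{-441}\right)^{2} = \left(151 + 377 \left(- \frac{1}{441}\right)\right)^{2} = \left(151 - \frac{377}{441}\right)^{2} = \left(\frac{66214}{441}\right)^{2} = \frac{4384293796}{194481}$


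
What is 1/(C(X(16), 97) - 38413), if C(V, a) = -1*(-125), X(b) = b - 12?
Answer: -1/38288 ≈ -2.6118e-5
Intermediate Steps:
X(b) = -12 + b
C(V, a) = 125
1/(C(X(16), 97) - 38413) = 1/(125 - 38413) = 1/(-38288) = -1/38288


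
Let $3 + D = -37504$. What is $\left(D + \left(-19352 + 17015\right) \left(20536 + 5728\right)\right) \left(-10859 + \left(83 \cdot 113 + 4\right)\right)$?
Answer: $90650717100$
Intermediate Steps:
$D = -37507$ ($D = -3 - 37504 = -37507$)
$\left(D + \left(-19352 + 17015\right) \left(20536 + 5728\right)\right) \left(-10859 + \left(83 \cdot 113 + 4\right)\right) = \left(-37507 + \left(-19352 + 17015\right) \left(20536 + 5728\right)\right) \left(-10859 + \left(83 \cdot 113 + 4\right)\right) = \left(-37507 - 61378968\right) \left(-10859 + \left(9379 + 4\right)\right) = \left(-37507 - 61378968\right) \left(-10859 + 9383\right) = \left(-61416475\right) \left(-1476\right) = 90650717100$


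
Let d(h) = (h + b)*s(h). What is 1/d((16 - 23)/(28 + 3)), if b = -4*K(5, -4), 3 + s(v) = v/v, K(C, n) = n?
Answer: -31/978 ≈ -0.031697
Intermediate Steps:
s(v) = -2 (s(v) = -3 + v/v = -3 + 1 = -2)
b = 16 (b = -4*(-4) = 16)
d(h) = -32 - 2*h (d(h) = (h + 16)*(-2) = (16 + h)*(-2) = -32 - 2*h)
1/d((16 - 23)/(28 + 3)) = 1/(-32 - 2*(16 - 23)/(28 + 3)) = 1/(-32 - (-14)/31) = 1/(-32 - 2*(-7/31)) = 1/(-32 + 14/31) = 1/(-978/31) = -31/978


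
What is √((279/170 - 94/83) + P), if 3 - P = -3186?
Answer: √635005974370/14110 ≈ 56.476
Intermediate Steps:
P = 3189 (P = 3 - 1*(-3186) = 3 + 3186 = 3189)
√((279/170 - 94/83) + P) = √((279/170 - 94/83) + 3189) = √(7177/14110 + 3189) = √(45003967/14110) = √635005974370/14110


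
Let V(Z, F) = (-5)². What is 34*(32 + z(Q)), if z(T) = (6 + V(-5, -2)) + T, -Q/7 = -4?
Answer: 3094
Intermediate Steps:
Q = 28 (Q = -7*(-4) = 28)
V(Z, F) = 25
z(T) = 31 + T (z(T) = (6 + 25) + T = 31 + T)
34*(32 + z(Q)) = 34*(32 + (31 + 28)) = 34*(32 + 59) = 34*91 = 3094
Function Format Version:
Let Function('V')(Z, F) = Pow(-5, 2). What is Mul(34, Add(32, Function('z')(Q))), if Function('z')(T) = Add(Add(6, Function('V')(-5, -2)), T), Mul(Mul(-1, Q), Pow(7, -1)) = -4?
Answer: 3094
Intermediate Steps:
Q = 28 (Q = Mul(-7, -4) = 28)
Function('V')(Z, F) = 25
Function('z')(T) = Add(31, T) (Function('z')(T) = Add(Add(6, 25), T) = Add(31, T))
Mul(34, Add(32, Function('z')(Q))) = Mul(34, Add(32, Add(31, 28))) = Mul(34, Add(32, 59)) = Mul(34, 91) = 3094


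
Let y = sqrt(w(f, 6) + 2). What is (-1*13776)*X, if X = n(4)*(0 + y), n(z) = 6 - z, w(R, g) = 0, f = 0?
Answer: -27552*sqrt(2) ≈ -38964.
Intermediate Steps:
y = sqrt(2) (y = sqrt(0 + 2) = sqrt(2) ≈ 1.4142)
X = 2*sqrt(2) (X = (6 - 1*4)*(0 + sqrt(2)) = (6 - 4)*sqrt(2) = 2*sqrt(2) ≈ 2.8284)
(-1*13776)*X = (-1*13776)*(2*sqrt(2)) = -27552*sqrt(2)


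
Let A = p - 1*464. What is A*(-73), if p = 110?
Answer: 25842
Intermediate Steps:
A = -354 (A = 110 - 1*464 = 110 - 464 = -354)
A*(-73) = -354*(-73) = 25842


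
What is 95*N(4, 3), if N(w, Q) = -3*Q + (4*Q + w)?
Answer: 665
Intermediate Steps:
N(w, Q) = Q + w (N(w, Q) = -3*Q + (w + 4*Q) = Q + w)
95*N(4, 3) = 95*(3 + 4) = 95*7 = 665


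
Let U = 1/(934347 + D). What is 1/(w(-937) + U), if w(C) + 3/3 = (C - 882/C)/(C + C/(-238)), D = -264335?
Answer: 139415194453836/447811605289 ≈ 311.33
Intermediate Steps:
U = 1/670012 (U = 1/(934347 - 264335) = 1/670012 ≈ 1.4925e-6)
w(C) = -1 + 238*(C - 882/C)/(237*C) (w(C) = -1 + (C - 882/C)/(C + C/(-238)) = -1 + (C - 882/C)/(C + C*(-1/238)) = -1 + (C - 882/C)/(C - C/238) = -1 + (C - 882/C)/((237*C/238)) = -1 + (C - 882/C)*(238/(237*C)) = -1 + 238*(C - 882/C)/(237*C))
1/(w(-937) + U) = 1/((1/237)*(-209916 + (-937)**2)/(-937)**2 + 1/670012) = 1/((1/237)*(1/877969)*(-209916 + 877969) + 1/670012) = 1/((1/237)*(1/877969)*668053 + 1/670012) = 1/(668053/208078653 + 1/670012) = 1/(447811605289/139415194453836) = 139415194453836/447811605289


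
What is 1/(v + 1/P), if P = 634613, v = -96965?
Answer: -634613/61535249544 ≈ -1.0313e-5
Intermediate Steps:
1/(v + 1/P) = 1/(-96965 + 1/634613) = 1/(-61535249544/634613) = -634613/61535249544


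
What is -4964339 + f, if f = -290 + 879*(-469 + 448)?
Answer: -4983088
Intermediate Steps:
f = -18749 (f = -290 + 879*(-21) = -290 - 18459 = -18749)
-4964339 + f = -4964339 - 18749 = -4983088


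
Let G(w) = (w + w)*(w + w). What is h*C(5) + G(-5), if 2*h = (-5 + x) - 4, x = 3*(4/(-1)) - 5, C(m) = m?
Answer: 35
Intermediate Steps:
x = -17 (x = 3*(4*(-1)) - 5 = 3*(-4) - 5 = -12 - 5 = -17)
G(w) = 4*w**2 (G(w) = (2*w)*(2*w) = 4*w**2)
h = -13 (h = ((-5 - 17) - 4)/2 = (-22 - 4)/2 = (1/2)*(-26) = -13)
h*C(5) + G(-5) = -13*5 + 4*(-5)**2 = -65 + 4*25 = -65 + 100 = 35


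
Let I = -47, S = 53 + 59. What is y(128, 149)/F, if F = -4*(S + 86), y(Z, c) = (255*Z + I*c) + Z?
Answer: -25765/792 ≈ -32.532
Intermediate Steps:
S = 112
y(Z, c) = -47*c + 256*Z (y(Z, c) = (255*Z - 47*c) + Z = (-47*c + 255*Z) + Z = -47*c + 256*Z)
F = -792 (F = -4*(112 + 86) = -4*198 = -792)
y(128, 149)/F = (-47*149 + 256*128)/(-792) = (-7003 + 32768)*(-1/792) = 25765*(-1/792) = -25765/792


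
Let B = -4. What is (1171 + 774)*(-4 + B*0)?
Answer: -7780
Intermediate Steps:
(1171 + 774)*(-4 + B*0) = (1171 + 774)*(-4 - 4*0) = 1945*(-4 + 0) = 1945*(-4) = -7780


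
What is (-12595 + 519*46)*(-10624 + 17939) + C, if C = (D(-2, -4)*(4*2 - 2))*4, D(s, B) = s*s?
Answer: 82505981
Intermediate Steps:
D(s, B) = s**2
C = 96 (C = ((-2)**2*(4*2 - 2))*4 = (4*(8 - 2))*4 = (4*6)*4 = 24*4 = 96)
(-12595 + 519*46)*(-10624 + 17939) + C = (-12595 + 519*46)*(-10624 + 17939) + 96 = (-12595 + 23874)*7315 + 96 = 11279*7315 + 96 = 82505885 + 96 = 82505981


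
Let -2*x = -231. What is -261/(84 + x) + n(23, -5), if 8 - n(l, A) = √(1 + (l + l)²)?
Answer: 890/133 - √2117 ≈ -39.319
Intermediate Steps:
x = 231/2 (x = -½*(-231) = 231/2 ≈ 115.50)
n(l, A) = 8 - √(1 + 4*l²) (n(l, A) = 8 - √(1 + (l + l)²) = 8 - √(1 + (2*l)²) = 8 - √(1 + 4*l²))
-261/(84 + x) + n(23, -5) = -261/(84 + 231/2) + (8 - √(1 + 4*23²)) = -261/(399/2) + (8 - √(1 + 4*529)) = (2/399)*(-261) + (8 - √(1 + 2116)) = -174/133 + (8 - √2117) = 890/133 - √2117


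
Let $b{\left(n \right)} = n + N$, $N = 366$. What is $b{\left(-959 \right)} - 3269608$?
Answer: $-3270201$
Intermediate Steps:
$b{\left(n \right)} = 366 + n$ ($b{\left(n \right)} = n + 366 = 366 + n$)
$b{\left(-959 \right)} - 3269608 = \left(366 - 959\right) - 3269608 = -593 - 3269608 = -3270201$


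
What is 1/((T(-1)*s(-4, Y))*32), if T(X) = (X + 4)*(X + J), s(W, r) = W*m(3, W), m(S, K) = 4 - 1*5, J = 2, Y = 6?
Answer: 1/384 ≈ 0.0026042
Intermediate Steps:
m(S, K) = -1 (m(S, K) = 4 - 5 = -1)
s(W, r) = -W (s(W, r) = W*(-1) = -W)
T(X) = (2 + X)*(4 + X) (T(X) = (X + 4)*(X + 2) = (4 + X)*(2 + X) = (2 + X)*(4 + X))
1/((T(-1)*s(-4, Y))*32) = 1/(((8 + (-1)**2 + 6*(-1))*(-1*(-4)))*32) = 1/(((8 + 1 - 6)*4)*32) = 1/((3*4)*32) = 1/(12*32) = 1/384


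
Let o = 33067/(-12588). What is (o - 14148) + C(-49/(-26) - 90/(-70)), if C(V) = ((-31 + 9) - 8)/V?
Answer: -102848638987/7263276 ≈ -14160.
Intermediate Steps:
C(V) = -30/V (C(V) = (-22 - 8)/V = -30/V)
o = -33067/12588 (o = 33067*(-1/12588) = -33067/12588 ≈ -2.6269)
(o - 14148) + C(-49/(-26) - 90/(-70)) = (-33067/12588 - 14148) - 30/(-49/(-26) - 90/(-70)) = -178128091/12588 - 30/(-49*(-1/26) - 90*(-1/70)) = -178128091/12588 - 30/(49/26 + 9/7) = -178128091/12588 - 30/577/182 = -178128091/12588 - 30*182/577 = -178128091/12588 - 5460/577 = -102848638987/7263276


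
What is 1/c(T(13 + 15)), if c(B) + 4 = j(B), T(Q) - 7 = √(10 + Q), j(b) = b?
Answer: -3/29 + √38/29 ≈ 0.10912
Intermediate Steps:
T(Q) = 7 + √(10 + Q)
c(B) = -4 + B
1/c(T(13 + 15)) = 1/(-4 + (7 + √(10 + (13 + 15)))) = 1/(-4 + (7 + √(10 + 28))) = 1/(-4 + (7 + √38)) = 1/(3 + √38)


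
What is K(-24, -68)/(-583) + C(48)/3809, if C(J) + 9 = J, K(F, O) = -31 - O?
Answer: -9092/170819 ≈ -0.053226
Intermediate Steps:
C(J) = -9 + J
K(-24, -68)/(-583) + C(48)/3809 = (-31 - 1*(-68))/(-583) + (-9 + 48)/3809 = (-31 + 68)*(-1/583) + 39*(1/3809) = 37*(-1/583) + 3/293 = -37/583 + 3/293 = -9092/170819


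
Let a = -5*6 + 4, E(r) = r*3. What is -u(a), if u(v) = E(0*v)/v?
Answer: 0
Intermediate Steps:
E(r) = 3*r
a = -26 (a = -30 + 4 = -26)
u(v) = 0 (u(v) = (3*(0*v))/v = (3*0)/v = 0/v = 0)
-u(a) = -1*0 = 0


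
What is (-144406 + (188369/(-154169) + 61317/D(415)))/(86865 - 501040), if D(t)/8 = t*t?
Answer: 30674113125996827/87976588413235000 ≈ 0.34866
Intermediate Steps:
D(t) = 8*t**2 (D(t) = 8*(t*t) = 8*t**2)
(-144406 + (188369/(-154169) + 61317/D(415)))/(86865 - 501040) = (-144406 + (188369/(-154169) + 61317/((8*415**2))))/(86865 - 501040) = (-144406 + (188369*(-1/154169) + 61317/((8*172225))))/(-414175) = (-144406 + (-188369/154169 + 61317/1377800))*(-1/414175) = (-144406 - 250081627627/212414048200)*(-1/414175) = -30674113125996827/212414048200*(-1/414175) = 30674113125996827/87976588413235000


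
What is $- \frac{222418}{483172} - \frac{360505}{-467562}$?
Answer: $\frac{8773964618}{28239108333} \approx 0.3107$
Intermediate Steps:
$- \frac{222418}{483172} - \frac{360505}{-467562} = \left(-222418\right) \frac{1}{483172} - - \frac{360505}{467562} = - \frac{111209}{241586} + \frac{360505}{467562} = \frac{8773964618}{28239108333}$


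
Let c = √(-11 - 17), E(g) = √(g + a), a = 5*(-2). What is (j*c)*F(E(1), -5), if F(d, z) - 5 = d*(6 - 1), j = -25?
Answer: 250*√7*(3 - I) ≈ 1984.3 - 661.44*I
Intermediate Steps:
a = -10
E(g) = √(-10 + g) (E(g) = √(g - 10) = √(-10 + g))
F(d, z) = 5 + 5*d (F(d, z) = 5 + d*(6 - 1) = 5 + d*5 = 5 + 5*d)
c = 2*I*√7 (c = √(-28) = 2*I*√7 ≈ 5.2915*I)
(j*c)*F(E(1), -5) = (-50*I*√7)*(5 + 5*√(-10 + 1)) = (-50*I*√7)*(5 + 5*√(-9)) = (-50*I*√7)*(5 + 5*(3*I)) = (-50*I*√7)*(5 + 15*I) = -50*I*√7*(5 + 15*I)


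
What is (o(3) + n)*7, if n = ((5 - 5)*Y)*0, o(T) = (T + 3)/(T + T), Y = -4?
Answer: 7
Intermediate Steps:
o(T) = (3 + T)/(2*T) (o(T) = (3 + T)/((2*T)) = (3 + T)*(1/(2*T)) = (3 + T)/(2*T))
n = 0 (n = ((5 - 5)*(-4))*0 = (0*(-4))*0 = 0*0 = 0)
(o(3) + n)*7 = ((1/2)*(3 + 3)/3 + 0)*7 = ((1/2)*(1/3)*6 + 0)*7 = (1 + 0)*7 = 1*7 = 7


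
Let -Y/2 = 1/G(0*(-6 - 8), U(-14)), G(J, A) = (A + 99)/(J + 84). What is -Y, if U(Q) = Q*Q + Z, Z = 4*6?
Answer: 168/319 ≈ 0.52665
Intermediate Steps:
Z = 24
U(Q) = 24 + Q**2 (U(Q) = Q*Q + 24 = Q**2 + 24 = 24 + Q**2)
G(J, A) = (99 + A)/(84 + J)
Y = -168/319 (Y = -2*(84 + 0*(-6 - 8))/(99 + (24 + (-14)**2)) = -2*(84 + 0*(-14))/(99 + (24 + 196)) = -2*(84 + 0)/(99 + 220) = -2/(319/84) = -2/((1/84)*319) = -2/319/84 = -2*84/319 = -168/319 ≈ -0.52665)
-Y = -1*(-168/319) = 168/319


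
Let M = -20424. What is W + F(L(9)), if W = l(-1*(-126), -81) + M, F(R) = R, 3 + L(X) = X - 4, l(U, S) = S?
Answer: -20503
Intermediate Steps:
L(X) = -7 + X (L(X) = -3 + (X - 4) = -3 + (-4 + X) = -7 + X)
W = -20505 (W = -81 - 20424 = -20505)
W + F(L(9)) = -20505 + (-7 + 9) = -20505 + 2 = -20503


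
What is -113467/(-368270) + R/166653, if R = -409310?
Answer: -131826977749/61373300310 ≈ -2.1480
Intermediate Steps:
-113467/(-368270) + R/166653 = -113467/(-368270) - 409310/166653 = -113467*(-1/368270) - 409310*1/166653 = 113467/368270 - 409310/166653 = -131826977749/61373300310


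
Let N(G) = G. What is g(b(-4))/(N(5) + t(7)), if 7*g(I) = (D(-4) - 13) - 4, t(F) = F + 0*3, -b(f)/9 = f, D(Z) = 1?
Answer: -4/21 ≈ -0.19048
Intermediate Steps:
b(f) = -9*f
t(F) = F (t(F) = F + 0 = F)
g(I) = -16/7 (g(I) = ((1 - 13) - 4)/7 = (-12 - 4)/7 = (⅐)*(-16) = -16/7)
g(b(-4))/(N(5) + t(7)) = -16/(7*(5 + 7)) = -16/7/12 = -16/7*1/12 = -4/21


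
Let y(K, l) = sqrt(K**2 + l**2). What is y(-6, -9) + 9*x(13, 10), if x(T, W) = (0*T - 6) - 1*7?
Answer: -117 + 3*sqrt(13) ≈ -106.18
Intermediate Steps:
x(T, W) = -13 (x(T, W) = (0 - 6) - 7 = -6 - 7 = -13)
y(-6, -9) + 9*x(13, 10) = sqrt((-6)**2 + (-9)**2) + 9*(-13) = sqrt(36 + 81) - 117 = sqrt(117) - 117 = 3*sqrt(13) - 117 = -117 + 3*sqrt(13)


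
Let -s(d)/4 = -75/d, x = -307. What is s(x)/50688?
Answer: -25/1296768 ≈ -1.9279e-5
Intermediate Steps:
s(d) = 300/d (s(d) = -(-300)/d = 300/d)
s(x)/50688 = (300/(-307))/50688 = (300*(-1/307))*(1/50688) = -300/307*1/50688 = -25/1296768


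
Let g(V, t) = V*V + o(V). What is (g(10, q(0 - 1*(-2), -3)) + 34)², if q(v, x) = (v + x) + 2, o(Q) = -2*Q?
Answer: 12996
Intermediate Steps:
q(v, x) = 2 + v + x
g(V, t) = V² - 2*V (g(V, t) = V*V - 2*V = V² - 2*V)
(g(10, q(0 - 1*(-2), -3)) + 34)² = (10*(-2 + 10) + 34)² = (10*8 + 34)² = (80 + 34)² = 114² = 12996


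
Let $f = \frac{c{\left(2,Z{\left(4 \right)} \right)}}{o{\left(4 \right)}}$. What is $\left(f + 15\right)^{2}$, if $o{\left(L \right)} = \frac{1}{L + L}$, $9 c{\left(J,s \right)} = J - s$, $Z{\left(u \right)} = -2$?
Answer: $\frac{27889}{81} \approx 344.31$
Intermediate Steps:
$c{\left(J,s \right)} = - \frac{s}{9} + \frac{J}{9}$ ($c{\left(J,s \right)} = \frac{J - s}{9} = - \frac{s}{9} + \frac{J}{9}$)
$o{\left(L \right)} = \frac{1}{2 L}$
$f = \frac{32}{9}$ ($f = \frac{\left(- \frac{1}{9}\right) \left(-2\right) + \frac{1}{9} \cdot 2}{\frac{1}{2} \cdot \frac{1}{4}} = \frac{\frac{2}{9} + \frac{2}{9}}{\frac{1}{2} \cdot \frac{1}{4}} = \frac{4 \frac{1}{\frac{1}{8}}}{9} = \frac{4}{9} \cdot 8 = \frac{32}{9} \approx 3.5556$)
$\left(f + 15\right)^{2} = \left(\frac{32}{9} + 15\right)^{2} = \left(\frac{167}{9}\right)^{2} = \frac{27889}{81}$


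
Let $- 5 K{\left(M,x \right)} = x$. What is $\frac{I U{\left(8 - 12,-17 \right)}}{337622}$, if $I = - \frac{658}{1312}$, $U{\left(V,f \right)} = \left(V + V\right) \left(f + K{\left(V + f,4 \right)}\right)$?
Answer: $- \frac{29281}{138425020} \approx -0.00021153$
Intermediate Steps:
$K{\left(M,x \right)} = - \frac{x}{5}$
$U{\left(V,f \right)} = 2 V \left(- \frac{4}{5} + f\right)$ ($U{\left(V,f \right)} = \left(V + V\right) \left(f - \frac{4}{5}\right) = 2 V \left(f - \frac{4}{5}\right) = 2 V \left(- \frac{4}{5} + f\right)$)
$I = - \frac{329}{656}$ ($I = \left(-658\right) \frac{1}{1312} = - \frac{329}{656} \approx -0.50152$)
$\frac{I U{\left(8 - 12,-17 \right)}}{337622} = \frac{\left(- \frac{329}{656}\right) \frac{2 \left(8 - 12\right) \left(-4 + 5 \left(-17\right)\right)}{5}}{337622} = - \frac{329 \frac{2 \left(8 - 12\right) \left(-4 - 85\right)}{5}}{656} \cdot \frac{1}{337622} = - \frac{329 \cdot \frac{2}{5} \left(-4\right) \left(-89\right)}{656} \cdot \frac{1}{337622} = \left(- \frac{329}{656}\right) \frac{712}{5} \cdot \frac{1}{337622} = \left(- \frac{29281}{410}\right) \frac{1}{337622} = - \frac{29281}{138425020}$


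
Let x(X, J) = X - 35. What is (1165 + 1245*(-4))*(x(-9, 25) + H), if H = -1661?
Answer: 6504575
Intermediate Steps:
x(X, J) = -35 + X
(1165 + 1245*(-4))*(x(-9, 25) + H) = (1165 + 1245*(-4))*((-35 - 9) - 1661) = (1165 - 4980)*(-44 - 1661) = -3815*(-1705) = 6504575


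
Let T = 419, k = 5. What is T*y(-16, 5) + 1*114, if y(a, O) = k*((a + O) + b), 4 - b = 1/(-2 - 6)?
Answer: -114313/8 ≈ -14289.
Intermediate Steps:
b = 33/8 (b = 4 - 1/(-2 - 6) = 4 - 1/(-8) = 4 - 1*(-⅛) = 4 + ⅛ = 33/8 ≈ 4.1250)
y(a, O) = 165/8 + 5*O + 5*a (y(a, O) = 5*((a + O) + 33/8) = 5*((O + a) + 33/8) = 5*(33/8 + O + a) = 165/8 + 5*O + 5*a)
T*y(-16, 5) + 1*114 = 419*(165/8 + 5*5 + 5*(-16)) + 1*114 = 419*(165/8 + 25 - 80) + 114 = 419*(-275/8) + 114 = -115225/8 + 114 = -114313/8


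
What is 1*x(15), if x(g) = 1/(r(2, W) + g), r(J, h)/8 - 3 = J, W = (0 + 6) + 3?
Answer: 1/55 ≈ 0.018182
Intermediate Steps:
W = 9 (W = 6 + 3 = 9)
r(J, h) = 24 + 8*J
x(g) = 1/(40 + g) (x(g) = 1/((24 + 8*2) + g) = 1/((24 + 16) + g) = 1/(40 + g))
1*x(15) = 1/(40 + 15) = 1/55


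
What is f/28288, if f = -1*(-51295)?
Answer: 51295/28288 ≈ 1.8133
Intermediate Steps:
f = 51295
f/28288 = 51295/28288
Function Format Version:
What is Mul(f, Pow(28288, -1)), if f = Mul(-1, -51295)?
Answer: Rational(51295, 28288) ≈ 1.8133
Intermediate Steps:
f = 51295
Mul(f, Pow(28288, -1)) = Mul(51295, Pow(28288, -1)) = Mul(51295, Rational(1, 28288)) = Rational(51295, 28288)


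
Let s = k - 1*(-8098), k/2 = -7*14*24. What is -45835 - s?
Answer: -49229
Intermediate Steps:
k = -4704 (k = 2*(-7*14*24) = 2*(-98*24) = 2*(-2352) = -4704)
s = 3394 (s = -4704 - 1*(-8098) = -4704 + 8098 = 3394)
-45835 - s = -45835 - 1*3394 = -45835 - 3394 = -49229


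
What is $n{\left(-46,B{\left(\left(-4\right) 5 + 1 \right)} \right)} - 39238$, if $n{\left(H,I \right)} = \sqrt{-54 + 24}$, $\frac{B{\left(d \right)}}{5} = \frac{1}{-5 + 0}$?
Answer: $-39238 + i \sqrt{30} \approx -39238.0 + 5.4772 i$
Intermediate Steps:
$B{\left(d \right)} = -1$ ($B{\left(d \right)} = \frac{5}{-5 + 0} = \frac{5}{-5} = 5 \left(- \frac{1}{5}\right) = -1$)
$n{\left(H,I \right)} = i \sqrt{30}$ ($n{\left(H,I \right)} = \sqrt{-30} = i \sqrt{30}$)
$n{\left(-46,B{\left(\left(-4\right) 5 + 1 \right)} \right)} - 39238 = i \sqrt{30} - 39238 = -39238 + i \sqrt{30}$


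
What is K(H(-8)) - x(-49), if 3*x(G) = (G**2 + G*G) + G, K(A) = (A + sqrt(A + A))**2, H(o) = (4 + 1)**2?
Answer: -2728/3 + 250*sqrt(2) ≈ -555.78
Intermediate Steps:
H(o) = 25 (H(o) = 5**2 = 25)
K(A) = (A + sqrt(2)*sqrt(A))**2 (K(A) = (A + sqrt(2*A))**2 = (A + sqrt(2)*sqrt(A))**2)
x(G) = G/3 + 2*G**2/3 (x(G) = ((G**2 + G*G) + G)/3 = ((G**2 + G**2) + G)/3 = (2*G**2 + G)/3 = (G + 2*G**2)/3 = G/3 + 2*G**2/3)
K(H(-8)) - x(-49) = (25 + sqrt(2)*sqrt(25))**2 - (-49)*(1 + 2*(-49))/3 = (25 + sqrt(2)*5)**2 - (-49)*(1 - 98)/3 = (25 + 5*sqrt(2))**2 - (-49)*(-97)/3 = (25 + 5*sqrt(2))**2 - 1*4753/3 = (25 + 5*sqrt(2))**2 - 4753/3 = -4753/3 + (25 + 5*sqrt(2))**2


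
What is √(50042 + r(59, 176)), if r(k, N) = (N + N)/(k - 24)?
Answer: √61313770/35 ≈ 223.72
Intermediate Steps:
r(k, N) = 2*N/(-24 + k) (r(k, N) = (2*N)/(-24 + k) = 2*N/(-24 + k))
√(50042 + r(59, 176)) = √(50042 + 2*176/(-24 + 59)) = √(50042 + 2*176/35) = √(50042 + 2*176*(1/35)) = √(50042 + 352/35) = √(1751822/35) = √61313770/35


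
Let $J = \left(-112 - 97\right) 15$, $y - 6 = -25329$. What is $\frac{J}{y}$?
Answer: $\frac{1045}{8441} \approx 0.1238$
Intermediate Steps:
$y = -25323$ ($y = 6 - 25329 = -25323$)
$J = -3135$ ($J = \left(-209\right) 15 = -3135$)
$\frac{J}{y} = - \frac{3135}{-25323} = \left(-3135\right) \left(- \frac{1}{25323}\right) = \frac{1045}{8441}$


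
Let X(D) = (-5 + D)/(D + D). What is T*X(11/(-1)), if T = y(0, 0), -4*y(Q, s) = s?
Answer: 0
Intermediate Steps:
y(Q, s) = -s/4
T = 0 (T = -¼*0 = 0)
X(D) = (-5 + D)/(2*D) (X(D) = (-5 + D)/((2*D)) = (-5 + D)*(1/(2*D)) = (-5 + D)/(2*D))
T*X(11/(-1)) = 0*((-5 + 11/(-1))/(2*((11/(-1))))) = 0*((-5 + 11*(-1))/(2*((11*(-1))))) = 0*((½)*(-5 - 11)/(-11)) = 0*((½)*(-1/11)*(-16)) = 0*(8/11) = 0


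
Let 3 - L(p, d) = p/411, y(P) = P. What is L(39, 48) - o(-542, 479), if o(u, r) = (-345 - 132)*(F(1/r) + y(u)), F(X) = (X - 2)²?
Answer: -8066665896859/31433417 ≈ -2.5663e+5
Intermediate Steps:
L(p, d) = 3 - p/411
F(X) = (-2 + X)²
o(u, r) = -477*u - 477*(-2 + 1/r)² (o(u, r) = (-345 - 132)*((-2 + 1/r)² + u) = -477*(u + (-2 + 1/r)²) = -477*u - 477*(-2 + 1/r)²)
L(39, 48) - o(-542, 479) = (3 - 1/411*39) - (-477*(-542) - 477*(-1 + 2*479)²/479²) = (3 - 13/137) - (258534 - 477*1/229441*(-1 + 958)²) = 398/137 - (258534 - 477*1/229441*957²) = 398/137 - (258534 - 477*1/229441*915849) = 398/137 - (258534 - 436859973/229441) = 398/137 - 1*58881439521/229441 = 398/137 - 58881439521/229441 = -8066665896859/31433417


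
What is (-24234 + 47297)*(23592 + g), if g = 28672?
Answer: 1205364632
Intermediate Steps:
(-24234 + 47297)*(23592 + g) = (-24234 + 47297)*(23592 + 28672) = 23063*52264 = 1205364632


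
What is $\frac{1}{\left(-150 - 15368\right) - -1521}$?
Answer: $- \frac{1}{13997} \approx -7.1444 \cdot 10^{-5}$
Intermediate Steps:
$\frac{1}{\left(-150 - 15368\right) - -1521} = \frac{1}{\left(-150 - 15368\right) + 1521} = \frac{1}{-15518 + 1521} = \frac{1}{-13997} = - \frac{1}{13997}$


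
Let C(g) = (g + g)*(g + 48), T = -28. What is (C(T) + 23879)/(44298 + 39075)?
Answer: 22759/83373 ≈ 0.27298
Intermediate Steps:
C(g) = 2*g*(48 + g) (C(g) = (2*g)*(48 + g) = 2*g*(48 + g))
(C(T) + 23879)/(44298 + 39075) = (2*(-28)*(48 - 28) + 23879)/(44298 + 39075) = (2*(-28)*20 + 23879)/83373 = (-1120 + 23879)*(1/83373) = 22759*(1/83373) = 22759/83373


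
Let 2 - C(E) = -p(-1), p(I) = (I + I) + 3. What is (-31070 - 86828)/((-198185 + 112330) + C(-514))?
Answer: 58949/42926 ≈ 1.3733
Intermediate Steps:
p(I) = 3 + 2*I (p(I) = 2*I + 3 = 3 + 2*I)
C(E) = 3 (C(E) = 2 - (-1)*(3 + 2*(-1)) = 2 - (-1)*(3 - 2) = 2 - (-1) = 2 - 1*(-1) = 2 + 1 = 3)
(-31070 - 86828)/((-198185 + 112330) + C(-514)) = (-31070 - 86828)/((-198185 + 112330) + 3) = -117898/(-85855 + 3) = -117898/(-85852) = -117898*(-1/85852) = 58949/42926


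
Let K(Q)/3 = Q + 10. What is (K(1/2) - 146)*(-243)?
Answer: 55647/2 ≈ 27824.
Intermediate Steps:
K(Q) = 30 + 3*Q (K(Q) = 3*(Q + 10) = 3*(10 + Q) = 30 + 3*Q)
(K(1/2) - 146)*(-243) = ((30 + 3/2) - 146)*(-243) = (63/2 - 146)*(-243) = -229/2*(-243) = 55647/2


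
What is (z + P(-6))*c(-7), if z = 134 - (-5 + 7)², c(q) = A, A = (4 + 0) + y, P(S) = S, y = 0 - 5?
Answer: -124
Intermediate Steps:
y = -5
A = -1 (A = (4 + 0) - 5 = 4 - 5 = -1)
c(q) = -1
z = 130 (z = 134 - 1*2² = 134 - 1*4 = 134 - 4 = 130)
(z + P(-6))*c(-7) = (130 - 6)*(-1) = 124*(-1) = -124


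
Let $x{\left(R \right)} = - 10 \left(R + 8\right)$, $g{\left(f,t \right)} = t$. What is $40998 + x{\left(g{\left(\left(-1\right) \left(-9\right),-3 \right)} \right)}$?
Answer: $40948$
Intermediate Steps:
$x{\left(R \right)} = -80 - 10 R$ ($x{\left(R \right)} = - 10 \left(8 + R\right) = -80 - 10 R$)
$40998 + x{\left(g{\left(\left(-1\right) \left(-9\right),-3 \right)} \right)} = 40998 - 50 = 40948$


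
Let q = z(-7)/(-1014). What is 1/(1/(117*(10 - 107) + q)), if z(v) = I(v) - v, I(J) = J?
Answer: -11349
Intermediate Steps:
z(v) = 0 (z(v) = v - v = 0)
q = 0 (q = 0/(-1014) = -1/1014*0 = 0)
1/(1/(117*(10 - 107) + q)) = 1/(1/(117*(10 - 107) + 0)) = 1/(1/(117*(-97) + 0)) = 1/(1/(-11349 + 0)) = 1/(1/(-11349)) = 1/(-1/11349) = -11349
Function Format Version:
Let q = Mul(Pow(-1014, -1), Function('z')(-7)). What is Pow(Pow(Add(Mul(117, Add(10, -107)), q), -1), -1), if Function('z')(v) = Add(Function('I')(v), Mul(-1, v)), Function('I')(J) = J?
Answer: -11349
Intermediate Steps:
Function('z')(v) = 0 (Function('z')(v) = Add(v, Mul(-1, v)) = 0)
q = 0 (q = Mul(Pow(-1014, -1), 0) = Mul(Rational(-1, 1014), 0) = 0)
Pow(Pow(Add(Mul(117, Add(10, -107)), q), -1), -1) = Pow(Pow(Add(Mul(117, Add(10, -107)), 0), -1), -1) = Pow(Pow(Add(Mul(117, -97), 0), -1), -1) = Pow(Pow(Add(-11349, 0), -1), -1) = Pow(Pow(-11349, -1), -1) = Pow(Rational(-1, 11349), -1) = -11349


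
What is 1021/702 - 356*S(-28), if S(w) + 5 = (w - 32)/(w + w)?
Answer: 6879727/4914 ≈ 1400.0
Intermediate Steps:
S(w) = -5 + (-32 + w)/(2*w) (S(w) = -5 + (w - 32)/(w + w) = -5 + (-32 + w)/((2*w)) = -5 + (-32 + w)*(1/(2*w)) = -5 + (-32 + w)/(2*w))
1021/702 - 356*S(-28) = 1021/702 - 356*(-9/2 - 16/(-28)) = 1021*(1/702) - 356*(-9/2 - 16*(-1/28)) = 1021/702 - 356*(-9/2 + 4/7) = 1021/702 - 356*(-55/14) = 1021/702 + 9790/7 = 6879727/4914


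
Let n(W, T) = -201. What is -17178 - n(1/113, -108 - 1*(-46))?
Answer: -16977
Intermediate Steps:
-17178 - n(1/113, -108 - 1*(-46)) = -17178 - 1*(-201) = -17178 + 201 = -16977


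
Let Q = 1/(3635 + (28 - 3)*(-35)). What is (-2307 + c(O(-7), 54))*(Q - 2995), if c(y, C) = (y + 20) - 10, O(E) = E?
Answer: 793555104/115 ≈ 6.9005e+6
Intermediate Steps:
c(y, C) = 10 + y (c(y, C) = (20 + y) - 10 = 10 + y)
Q = 1/2760 (Q = 1/(3635 + 25*(-35)) = 1/(3635 - 875) = 1/2760 ≈ 0.00036232)
(-2307 + c(O(-7), 54))*(Q - 2995) = (-2307 + (10 - 7))*(1/2760 - 2995) = (-2307 + 3)*(-8266199/2760) = -2304*(-8266199/2760) = 793555104/115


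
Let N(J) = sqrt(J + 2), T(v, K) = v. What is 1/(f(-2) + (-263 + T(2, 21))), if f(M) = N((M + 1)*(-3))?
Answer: -261/68116 - sqrt(5)/68116 ≈ -0.0038645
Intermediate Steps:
N(J) = sqrt(2 + J)
f(M) = sqrt(-1 - 3*M) (f(M) = sqrt(2 + (M + 1)*(-3)) = sqrt(2 + (1 + M)*(-3)) = sqrt(2 + (-3 - 3*M)) = sqrt(-1 - 3*M))
1/(f(-2) + (-263 + T(2, 21))) = 1/(sqrt(-1 - 3*(-2)) + (-263 + 2)) = 1/(sqrt(-1 + 6) - 261) = 1/(sqrt(5) - 261) = 1/(-261 + sqrt(5))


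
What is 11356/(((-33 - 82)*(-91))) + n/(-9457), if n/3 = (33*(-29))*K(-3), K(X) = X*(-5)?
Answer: 79724131/14138215 ≈ 5.6389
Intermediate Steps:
K(X) = -5*X
n = -43065 (n = 3*((33*(-29))*(-5*(-3))) = 3*(-957*15) = 3*(-14355) = -43065)
11356/(((-33 - 82)*(-91))) + n/(-9457) = 11356/(((-33 - 82)*(-91))) - 43065/(-9457) = 11356/((-115*(-91))) - 43065*(-1/9457) = 11356/10465 + 43065/9457 = 79724131/14138215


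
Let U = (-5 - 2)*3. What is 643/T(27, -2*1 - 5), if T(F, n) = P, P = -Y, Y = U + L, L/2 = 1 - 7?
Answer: 643/33 ≈ 19.485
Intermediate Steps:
L = -12 (L = 2*(1 - 7) = 2*(-6) = -12)
U = -21 (U = -7*3 = -21)
Y = -33 (Y = -21 - 12 = -33)
P = 33 (P = -1*(-33) = 33)
T(F, n) = 33
643/T(27, -2*1 - 5) = 643/33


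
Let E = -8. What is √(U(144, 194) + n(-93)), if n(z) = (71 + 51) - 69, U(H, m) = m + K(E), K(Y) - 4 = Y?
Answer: 9*√3 ≈ 15.588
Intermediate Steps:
K(Y) = 4 + Y
U(H, m) = -4 + m (U(H, m) = m + (4 - 8) = m - 4 = -4 + m)
n(z) = 53 (n(z) = 122 - 69 = 53)
√(U(144, 194) + n(-93)) = √((-4 + 194) + 53) = √(190 + 53) = √243 = 9*√3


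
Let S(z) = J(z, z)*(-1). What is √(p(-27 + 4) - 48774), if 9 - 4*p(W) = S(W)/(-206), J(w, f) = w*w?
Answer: I*√8278820906/412 ≈ 220.84*I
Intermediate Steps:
J(w, f) = w²
S(z) = -z² (S(z) = z²*(-1) = -z²)
p(W) = 9/4 - W²/824 (p(W) = 9/4 - (-W²)/(4*(-206)) = 9/4 - (-W²)*(-1)/(4*206) = 9/4 - W²/824)
√(p(-27 + 4) - 48774) = √((9/4 - (-27 + 4)²/824) - 48774) = √((9/4 - 1/824*(-23)²) - 48774) = √((9/4 - 1/824*529) - 48774) = √((9/4 - 529/824) - 48774) = √(1325/824 - 48774) = √(-40188451/824) = I*√8278820906/412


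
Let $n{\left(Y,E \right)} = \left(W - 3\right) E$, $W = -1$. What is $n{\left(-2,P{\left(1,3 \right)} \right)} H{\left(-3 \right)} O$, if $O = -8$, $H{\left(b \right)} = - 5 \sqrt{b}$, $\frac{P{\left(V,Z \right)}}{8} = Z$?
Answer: $- 3840 i \sqrt{3} \approx - 6651.1 i$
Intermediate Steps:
$P{\left(V,Z \right)} = 8 Z$
$n{\left(Y,E \right)} = - 4 E$ ($n{\left(Y,E \right)} = \left(-1 - 3\right) E = - 4 E$)
$n{\left(-2,P{\left(1,3 \right)} \right)} H{\left(-3 \right)} O = - 4 \cdot 8 \cdot 3 \left(- 5 \sqrt{-3}\right) \left(-8\right) = \left(-4\right) 24 \left(- 5 i \sqrt{3}\right) \left(-8\right) = - 96 \left(- 5 i \sqrt{3}\right) \left(-8\right) = 480 i \sqrt{3} \left(-8\right) = - 3840 i \sqrt{3}$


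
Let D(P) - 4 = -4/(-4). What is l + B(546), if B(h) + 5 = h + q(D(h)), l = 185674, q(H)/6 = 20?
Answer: 186335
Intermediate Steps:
D(P) = 5 (D(P) = 4 - 4/(-4) = 4 - 4*(-1/4) = 4 + 1 = 5)
q(H) = 120 (q(H) = 6*20 = 120)
B(h) = 115 + h (B(h) = -5 + (h + 120) = -5 + (120 + h) = 115 + h)
l + B(546) = 185674 + (115 + 546) = 185674 + 661 = 186335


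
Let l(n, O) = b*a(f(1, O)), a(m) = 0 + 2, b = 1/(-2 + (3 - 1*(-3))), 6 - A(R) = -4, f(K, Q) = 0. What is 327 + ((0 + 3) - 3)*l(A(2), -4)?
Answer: 327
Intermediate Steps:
A(R) = 10 (A(R) = 6 - 1*(-4) = 6 + 4 = 10)
b = ¼ (b = 1/(-2 + (3 + 3)) = 1/(-2 + 6) = 1/4 = ¼ ≈ 0.25000)
a(m) = 2
l(n, O) = ½ (l(n, O) = (¼)*2 = ½)
327 + ((0 + 3) - 3)*l(A(2), -4) = 327 + ((0 + 3) - 3)*(½) = 327 + (3 - 3)*(½) = 327 + 0*(½) = 327 + 0 = 327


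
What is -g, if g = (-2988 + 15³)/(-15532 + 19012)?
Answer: -129/1160 ≈ -0.11121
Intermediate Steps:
g = 129/1160 (g = (-2988 + 3375)/3480 = 387*(1/3480) = 129/1160 ≈ 0.11121)
-g = -1*129/1160 = -129/1160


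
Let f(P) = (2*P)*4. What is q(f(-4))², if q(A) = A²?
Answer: 1048576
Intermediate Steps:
f(P) = 8*P
q(f(-4))² = ((8*(-4))²)² = ((-32)²)² = 1024² = 1048576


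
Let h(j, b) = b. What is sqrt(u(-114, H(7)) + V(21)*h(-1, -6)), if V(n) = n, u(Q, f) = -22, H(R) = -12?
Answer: 2*I*sqrt(37) ≈ 12.166*I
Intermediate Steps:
sqrt(u(-114, H(7)) + V(21)*h(-1, -6)) = sqrt(-22 + 21*(-6)) = sqrt(-22 - 126) = sqrt(-148) = 2*I*sqrt(37)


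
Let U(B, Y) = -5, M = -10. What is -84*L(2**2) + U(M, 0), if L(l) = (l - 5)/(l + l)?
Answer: 11/2 ≈ 5.5000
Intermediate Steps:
L(l) = (-5 + l)/(2*l) (L(l) = (-5 + l)/((2*l)) = (-5 + l)*(1/(2*l)) = (-5 + l)/(2*l))
-84*L(2**2) + U(M, 0) = -42*(-5 + 2**2)/(2**2) - 5 = -42*(-5 + 4)/4 - 5 = -42*(-1)/4 - 5 = -84*(-1/8) - 5 = 21/2 - 5 = 11/2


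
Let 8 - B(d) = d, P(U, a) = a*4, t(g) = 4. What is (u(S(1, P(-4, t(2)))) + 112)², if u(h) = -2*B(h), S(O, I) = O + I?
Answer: 16900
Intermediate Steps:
P(U, a) = 4*a
B(d) = 8 - d
S(O, I) = I + O
u(h) = -16 + 2*h (u(h) = -2*(8 - h) = -16 + 2*h)
(u(S(1, P(-4, t(2)))) + 112)² = ((-16 + 2*(4*4 + 1)) + 112)² = ((-16 + 2*(16 + 1)) + 112)² = ((-16 + 2*17) + 112)² = ((-16 + 34) + 112)² = (18 + 112)² = 130² = 16900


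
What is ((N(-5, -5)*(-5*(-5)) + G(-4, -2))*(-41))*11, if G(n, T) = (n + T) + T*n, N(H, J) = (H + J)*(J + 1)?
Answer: -451902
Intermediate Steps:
N(H, J) = (1 + J)*(H + J) (N(H, J) = (H + J)*(1 + J) = (1 + J)*(H + J))
G(n, T) = T + n + T*n (G(n, T) = (T + n) + T*n = T + n + T*n)
((N(-5, -5)*(-5*(-5)) + G(-4, -2))*(-41))*11 = (((-5 - 5 + (-5)**2 - 5*(-5))*(-5*(-5)) + (-2 - 4 - 2*(-4)))*(-41))*11 = (((-5 - 5 + 25 + 25)*25 + (-2 - 4 + 8))*(-41))*11 = ((40*25 + 2)*(-41))*11 = ((1000 + 2)*(-41))*11 = (1002*(-41))*11 = -41082*11 = -451902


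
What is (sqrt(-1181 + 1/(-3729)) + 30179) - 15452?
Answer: 14727 + 5*I*sqrt(656893182)/3729 ≈ 14727.0 + 34.366*I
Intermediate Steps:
(sqrt(-1181 + 1/(-3729)) + 30179) - 15452 = (sqrt(-1181 - 1/3729) + 30179) - 15452 = (sqrt(-4403950/3729) + 30179) - 15452 = (5*I*sqrt(656893182)/3729 + 30179) - 15452 = (30179 + 5*I*sqrt(656893182)/3729) - 15452 = 14727 + 5*I*sqrt(656893182)/3729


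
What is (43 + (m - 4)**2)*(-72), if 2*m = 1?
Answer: -3978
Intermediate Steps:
m = 1/2 (m = (1/2)*1 = 1/2 ≈ 0.50000)
(43 + (m - 4)**2)*(-72) = (43 + (1/2 - 4)**2)*(-72) = (43 + (-7/2)**2)*(-72) = (43 + 49/4)*(-72) = (221/4)*(-72) = -3978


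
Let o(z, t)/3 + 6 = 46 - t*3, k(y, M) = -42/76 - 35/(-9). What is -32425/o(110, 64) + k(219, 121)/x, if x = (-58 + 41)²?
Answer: 28117039/395352 ≈ 71.119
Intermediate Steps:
k(y, M) = 1141/342 (k(y, M) = -42*1/76 - 35*(-⅑) = -21/38 + 35/9 = 1141/342)
o(z, t) = 120 - 9*t (o(z, t) = -18 + 3*(46 - t*3) = -18 + 3*(46 - 3*t) = -18 + (138 - 9*t) = 120 - 9*t)
x = 289 (x = (-17)² = 289)
-32425/o(110, 64) + k(219, 121)/x = -32425/(120 - 9*64) + (1141/342)/289 = -32425/(120 - 576) + (1141/342)*(1/289) = -32425/(-456) + 1141/98838 = -32425*(-1/456) + 1141/98838 = 32425/456 + 1141/98838 = 28117039/395352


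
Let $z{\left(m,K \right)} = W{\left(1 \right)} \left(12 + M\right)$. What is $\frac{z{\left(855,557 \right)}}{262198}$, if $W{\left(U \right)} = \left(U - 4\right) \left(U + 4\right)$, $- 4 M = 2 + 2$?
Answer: $- \frac{165}{262198} \approx -0.0006293$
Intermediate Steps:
$M = -1$ ($M = - \frac{2 + 2}{4} = \left(- \frac{1}{4}\right) 4 = -1$)
$W{\left(U \right)} = \left(-4 + U\right) \left(4 + U\right)$
$z{\left(m,K \right)} = -165$ ($z{\left(m,K \right)} = \left(-16 + 1^{2}\right) \left(12 - 1\right) = \left(-16 + 1\right) 11 = \left(-15\right) 11 = -165$)
$\frac{z{\left(855,557 \right)}}{262198} = - \frac{165}{262198}$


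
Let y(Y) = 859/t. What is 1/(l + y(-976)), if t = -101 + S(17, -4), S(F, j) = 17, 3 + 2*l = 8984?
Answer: 84/376343 ≈ 0.00022320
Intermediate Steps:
l = 8981/2 (l = -3/2 + (1/2)*8984 = -3/2 + 4492 = 8981/2 ≈ 4490.5)
t = -84 (t = -101 + 17 = -84)
y(Y) = -859/84 (y(Y) = 859/(-84) = 859*(-1/84) = -859/84)
1/(l + y(-976)) = 1/(8981/2 - 859/84) = 1/(376343/84) = 84/376343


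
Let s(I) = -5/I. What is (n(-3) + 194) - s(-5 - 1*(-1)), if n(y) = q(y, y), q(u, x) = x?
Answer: 759/4 ≈ 189.75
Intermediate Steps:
n(y) = y
(n(-3) + 194) - s(-5 - 1*(-1)) = (-3 + 194) - (-5)/(-5 - 1*(-1)) = 191 - (-5)/(-5 + 1) = 191 - (-5)/(-4) = 191 - (-5)*(-1)/4 = 191 - 1*5/4 = 191 - 5/4 = 759/4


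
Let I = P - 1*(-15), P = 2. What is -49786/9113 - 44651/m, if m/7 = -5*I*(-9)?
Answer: -673508593/48800115 ≈ -13.801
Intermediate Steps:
I = 17 (I = 2 - 1*(-15) = 2 + 15 = 17)
m = 5355 (m = 7*(-5*17*(-9)) = 7*(-85*(-9)) = 7*765 = 5355)
-49786/9113 - 44651/m = -49786/9113 - 44651/5355 = -673508593/48800115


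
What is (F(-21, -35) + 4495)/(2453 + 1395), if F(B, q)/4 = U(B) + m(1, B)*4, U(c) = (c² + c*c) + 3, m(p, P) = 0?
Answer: 8035/3848 ≈ 2.0881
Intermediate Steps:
U(c) = 3 + 2*c² (U(c) = (c² + c²) + 3 = 2*c² + 3 = 3 + 2*c²)
F(B, q) = 12 + 8*B² (F(B, q) = 4*((3 + 2*B²) + 0*4) = 4*((3 + 2*B²) + 0) = 4*(3 + 2*B²) = 12 + 8*B²)
(F(-21, -35) + 4495)/(2453 + 1395) = ((12 + 8*(-21)²) + 4495)/(2453 + 1395) = ((12 + 8*441) + 4495)/3848 = ((12 + 3528) + 4495)*(1/3848) = (3540 + 4495)*(1/3848) = 8035*(1/3848) = 8035/3848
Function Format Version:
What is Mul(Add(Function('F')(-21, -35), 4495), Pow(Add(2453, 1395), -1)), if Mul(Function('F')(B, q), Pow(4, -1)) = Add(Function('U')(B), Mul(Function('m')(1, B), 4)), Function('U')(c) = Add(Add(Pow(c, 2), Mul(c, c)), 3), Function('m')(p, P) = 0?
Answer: Rational(8035, 3848) ≈ 2.0881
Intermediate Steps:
Function('U')(c) = Add(3, Mul(2, Pow(c, 2))) (Function('U')(c) = Add(Add(Pow(c, 2), Pow(c, 2)), 3) = Add(Mul(2, Pow(c, 2)), 3) = Add(3, Mul(2, Pow(c, 2))))
Function('F')(B, q) = Add(12, Mul(8, Pow(B, 2))) (Function('F')(B, q) = Mul(4, Add(Add(3, Mul(2, Pow(B, 2))), Mul(0, 4))) = Mul(4, Add(Add(3, Mul(2, Pow(B, 2))), 0)) = Mul(4, Add(3, Mul(2, Pow(B, 2)))) = Add(12, Mul(8, Pow(B, 2))))
Mul(Add(Function('F')(-21, -35), 4495), Pow(Add(2453, 1395), -1)) = Mul(Add(Add(12, Mul(8, Pow(-21, 2))), 4495), Pow(Add(2453, 1395), -1)) = Mul(Add(Add(12, Mul(8, 441)), 4495), Pow(3848, -1)) = Mul(Add(Add(12, 3528), 4495), Rational(1, 3848)) = Mul(Add(3540, 4495), Rational(1, 3848)) = Mul(8035, Rational(1, 3848)) = Rational(8035, 3848)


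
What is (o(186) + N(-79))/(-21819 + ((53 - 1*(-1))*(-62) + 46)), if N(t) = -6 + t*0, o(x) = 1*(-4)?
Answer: 10/25121 ≈ 0.00039807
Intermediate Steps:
o(x) = -4
N(t) = -6 (N(t) = -6 + 0 = -6)
(o(186) + N(-79))/(-21819 + ((53 - 1*(-1))*(-62) + 46)) = (-4 - 6)/(-21819 + ((53 - 1*(-1))*(-62) + 46)) = -10/(-21819 + ((53 + 1)*(-62) + 46)) = -10/(-21819 + (54*(-62) + 46)) = -10/(-21819 + (-3348 + 46)) = -10/(-21819 - 3302) = -10/(-25121) = -10*(-1/25121) = 10/25121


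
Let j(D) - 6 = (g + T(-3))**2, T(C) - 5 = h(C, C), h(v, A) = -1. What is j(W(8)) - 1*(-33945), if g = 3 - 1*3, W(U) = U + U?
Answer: 33967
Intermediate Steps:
T(C) = 4 (T(C) = 5 - 1 = 4)
W(U) = 2*U
g = 0 (g = 3 - 3 = 0)
j(D) = 22 (j(D) = 6 + (0 + 4)**2 = 6 + 4**2 = 6 + 16 = 22)
j(W(8)) - 1*(-33945) = 22 - 1*(-33945) = 22 + 33945 = 33967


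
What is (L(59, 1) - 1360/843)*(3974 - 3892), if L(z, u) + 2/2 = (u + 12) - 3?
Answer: 510614/843 ≈ 605.71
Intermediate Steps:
L(z, u) = 8 + u (L(z, u) = -1 + ((u + 12) - 3) = -1 + ((12 + u) - 3) = -1 + (9 + u) = 8 + u)
(L(59, 1) - 1360/843)*(3974 - 3892) = ((8 + 1) - 1360/843)*(3974 - 3892) = (9 - 1360*1/843)*82 = (9 - 1360/843)*82 = (6227/843)*82 = 510614/843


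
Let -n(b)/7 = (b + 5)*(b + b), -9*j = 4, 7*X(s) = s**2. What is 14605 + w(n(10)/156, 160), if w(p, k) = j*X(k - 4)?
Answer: 91419/7 ≈ 13060.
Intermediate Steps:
X(s) = s**2/7
j = -4/9 (j = -1/9*4 = -4/9 ≈ -0.44444)
n(b) = -14*b*(5 + b) (n(b) = -7*(b + 5)*(b + b) = -7*(5 + b)*2*b = -14*b*(5 + b))
w(p, k) = -4*(-4 + k)**2/63 (w(p, k) = -4*(k - 4)**2/63 = -4*(-4 + k)**2/63)
14605 + w(n(10)/156, 160) = 14605 - 4*(-4 + 160)**2/63 = 14605 - 4/63*156**2 = 14605 - 4/63*24336 = 14605 - 10816/7 = 91419/7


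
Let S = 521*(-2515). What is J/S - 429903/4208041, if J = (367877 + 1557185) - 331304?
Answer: -7269907357523/5513859242915 ≈ -1.3185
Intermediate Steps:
S = -1310315
J = 1593758 (J = 1925062 - 331304 = 1593758)
J/S - 429903/4208041 = 1593758/(-1310315) - 429903/4208041 = 1593758*(-1/1310315) - 429903*1/4208041 = -1593758/1310315 - 429903/4208041 = -7269907357523/5513859242915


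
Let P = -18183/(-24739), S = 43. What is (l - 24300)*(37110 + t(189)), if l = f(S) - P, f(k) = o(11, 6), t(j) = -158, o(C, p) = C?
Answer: -2018599592528/2249 ≈ -8.9755e+8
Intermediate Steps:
f(k) = 11
P = 1653/2249 (P = -18183*(-1/24739) = 1653/2249 ≈ 0.73499)
l = 23086/2249 (l = 11 - 1*1653/2249 = 11 - 1653/2249 = 23086/2249 ≈ 10.265)
(l - 24300)*(37110 + t(189)) = (23086/2249 - 24300)*(37110 - 158) = -54627614/2249*36952 = -2018599592528/2249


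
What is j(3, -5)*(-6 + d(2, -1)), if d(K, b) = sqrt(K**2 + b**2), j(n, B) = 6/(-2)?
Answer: 18 - 3*sqrt(5) ≈ 11.292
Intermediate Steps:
j(n, B) = -3 (j(n, B) = 6*(-1/2) = -3)
j(3, -5)*(-6 + d(2, -1)) = -3*(-6 + sqrt(2**2 + (-1)**2)) = -3*(-6 + sqrt(4 + 1)) = -3*(-6 + sqrt(5)) = 18 - 3*sqrt(5)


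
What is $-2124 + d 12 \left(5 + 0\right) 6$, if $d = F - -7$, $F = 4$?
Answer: $1836$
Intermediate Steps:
$d = 11$ ($d = 4 - -7 = 4 + 7 = 11$)
$-2124 + d 12 \left(5 + 0\right) 6 = -2124 + 11 \cdot 12 \left(5 + 0\right) 6 = -2124 + 132 \cdot 5 \cdot 6 = -2124 + 132 \cdot 30 = -2124 + 3960 = 1836$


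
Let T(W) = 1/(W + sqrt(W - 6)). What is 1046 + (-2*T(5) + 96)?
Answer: 14841/13 + I/13 ≈ 1141.6 + 0.076923*I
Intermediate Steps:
T(W) = 1/(W + sqrt(-6 + W))
1046 + (-2*T(5) + 96) = 1046 + (-2/(5 + sqrt(-6 + 5)) + 96) = 1046 + (-2/(5 + sqrt(-1)) + 96) = 1046 + (-2*(5 - I)/26 + 96) = 1046 + (-(5 - I)/13 + 96) = 1046 + (96 - (5 - I)/13) = 1142 - (5 - I)/13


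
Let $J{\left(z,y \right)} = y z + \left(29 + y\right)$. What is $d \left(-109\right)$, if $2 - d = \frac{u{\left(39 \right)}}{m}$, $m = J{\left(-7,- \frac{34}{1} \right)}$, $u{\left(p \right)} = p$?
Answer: $- \frac{46543}{233} \approx -199.76$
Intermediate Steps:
$J{\left(z,y \right)} = 29 + y + y z$
$m = 233$ ($m = 29 - \frac{34}{1} + - \frac{34}{1} \left(-7\right) = 29 - 34 + \left(-34\right) 1 \left(-7\right) = 29 - 34 - -238 = 29 - 34 + 238 = 233$)
$d = \frac{427}{233}$ ($d = 2 - \frac{39}{233} = \frac{427}{233} \approx 1.8326$)
$d \left(-109\right) = \frac{427}{233} \left(-109\right) = - \frac{46543}{233}$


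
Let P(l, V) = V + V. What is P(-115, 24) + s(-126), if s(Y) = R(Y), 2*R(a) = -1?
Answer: 95/2 ≈ 47.500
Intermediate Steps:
P(l, V) = 2*V
R(a) = -½ (R(a) = (½)*(-1) = -½)
s(Y) = -½
P(-115, 24) + s(-126) = 2*24 - ½ = 48 - ½ = 95/2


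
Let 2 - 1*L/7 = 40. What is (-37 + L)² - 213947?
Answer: -122138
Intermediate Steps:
L = -266 (L = 14 - 7*40 = 14 - 280 = -266)
(-37 + L)² - 213947 = (-37 - 266)² - 213947 = (-303)² - 213947 = 91809 - 213947 = -122138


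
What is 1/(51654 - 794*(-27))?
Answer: 1/73092 ≈ 1.3681e-5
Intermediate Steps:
1/(51654 - 794*(-27)) = 1/(51654 + 21438) = 1/73092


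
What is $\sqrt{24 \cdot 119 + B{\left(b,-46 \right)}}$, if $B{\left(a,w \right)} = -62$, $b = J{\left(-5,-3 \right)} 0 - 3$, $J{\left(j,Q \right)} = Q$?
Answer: $\sqrt{2794} \approx 52.858$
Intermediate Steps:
$b = -3$ ($b = \left(-3\right) 0 - 3 = 0 - 3 = -3$)
$\sqrt{24 \cdot 119 + B{\left(b,-46 \right)}} = \sqrt{24 \cdot 119 - 62} = \sqrt{2856 - 62} = \sqrt{2794}$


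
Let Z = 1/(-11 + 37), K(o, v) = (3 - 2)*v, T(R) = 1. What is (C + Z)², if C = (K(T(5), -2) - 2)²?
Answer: 173889/676 ≈ 257.23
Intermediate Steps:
K(o, v) = v (K(o, v) = 1*v = v)
C = 16 (C = (-2 - 2)² = (-4)² = 16)
Z = 1/26 ≈ 0.038462
(C + Z)² = (16 + 1/26)² = (417/26)² = 173889/676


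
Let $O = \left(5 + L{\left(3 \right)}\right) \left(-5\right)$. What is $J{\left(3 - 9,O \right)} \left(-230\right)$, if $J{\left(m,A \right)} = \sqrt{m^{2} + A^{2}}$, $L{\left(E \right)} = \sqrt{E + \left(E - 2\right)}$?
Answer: $- 230 \sqrt{1261} \approx -8167.4$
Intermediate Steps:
$L{\left(E \right)} = \sqrt{-2 + 2 E}$ ($L{\left(E \right)} = \sqrt{E + \left(-2 + E\right)} = \sqrt{-2 + 2 E}$)
$O = -35$ ($O = \left(5 + \sqrt{-2 + 2 \cdot 3}\right) \left(-5\right) = \left(5 + \sqrt{-2 + 6}\right) \left(-5\right) = \left(5 + \sqrt{4}\right) \left(-5\right) = \left(5 + 2\right) \left(-5\right) = 7 \left(-5\right) = -35$)
$J{\left(m,A \right)} = \sqrt{A^{2} + m^{2}}$
$J{\left(3 - 9,O \right)} \left(-230\right) = \sqrt{\left(-35\right)^{2} + \left(3 - 9\right)^{2}} \left(-230\right) = \sqrt{1225 + \left(3 - 9\right)^{2}} \left(-230\right) = \sqrt{1225 + \left(-6\right)^{2}} \left(-230\right) = \sqrt{1225 + 36} \left(-230\right) = \sqrt{1261} \left(-230\right) = - 230 \sqrt{1261}$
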